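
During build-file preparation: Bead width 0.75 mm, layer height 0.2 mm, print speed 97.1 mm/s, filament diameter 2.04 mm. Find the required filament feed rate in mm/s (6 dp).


Q = 0.75 * 0.2 * 97.1 = 14.565 mm^3/s
A_fil = pi*(2.04/2)^2 = 3.268513 mm^2
v_feed = 14.565 / 3.268513 = 4.456155 mm/s


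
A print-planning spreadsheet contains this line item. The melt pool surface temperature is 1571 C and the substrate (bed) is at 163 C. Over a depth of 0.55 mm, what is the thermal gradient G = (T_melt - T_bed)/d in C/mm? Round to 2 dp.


G = (1571-163)/0.55 = 2560.0 C/mm


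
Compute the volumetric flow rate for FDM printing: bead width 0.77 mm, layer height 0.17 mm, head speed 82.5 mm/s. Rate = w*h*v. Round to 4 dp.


Rate = 0.77 * 0.17 * 82.5 = 10.7993 mm^3/s


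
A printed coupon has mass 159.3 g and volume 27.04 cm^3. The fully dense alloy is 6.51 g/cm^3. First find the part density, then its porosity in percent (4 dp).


rho_part = 159.3 / 27.04 = 5.89127219 g/cm^3
Porosity = (1 - 5.89127219/6.51)*100 = 9.5043 %


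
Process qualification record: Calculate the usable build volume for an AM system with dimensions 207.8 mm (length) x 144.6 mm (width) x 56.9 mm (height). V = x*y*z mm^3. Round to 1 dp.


V = 207.8 * 144.6 * 56.9 = 1709724.4 mm^3


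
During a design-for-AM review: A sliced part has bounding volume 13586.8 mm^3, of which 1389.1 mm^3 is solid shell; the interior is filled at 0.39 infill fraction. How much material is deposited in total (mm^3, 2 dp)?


V_infill = (13586.8 - 1389.1) * 0.39 = 4757.1
V_total = 1389.1 + 4757.1 = 6146.2 mm^3


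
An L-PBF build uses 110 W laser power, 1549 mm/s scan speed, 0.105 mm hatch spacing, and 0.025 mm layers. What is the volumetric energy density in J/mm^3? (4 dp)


E = 110 / (1549*0.105*0.025) = 27.0528 J/mm^3


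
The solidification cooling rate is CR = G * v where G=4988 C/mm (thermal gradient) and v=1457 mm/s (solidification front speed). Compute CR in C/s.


CR = 4988 * 1457 = 7267516 C/s


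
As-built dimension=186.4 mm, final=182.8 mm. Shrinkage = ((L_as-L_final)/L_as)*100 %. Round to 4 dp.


Shrinkage = ((186.4-182.8)/186.4)*100 = 1.9313 %


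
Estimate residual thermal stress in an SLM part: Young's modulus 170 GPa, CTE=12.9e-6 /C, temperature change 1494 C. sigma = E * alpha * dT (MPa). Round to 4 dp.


sigma = 170*1000 * 12.9e-6 * 1494 = 3276.342 MPa


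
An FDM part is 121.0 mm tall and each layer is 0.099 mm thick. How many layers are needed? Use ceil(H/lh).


Layers = ceil(121.0/0.099) = 1223


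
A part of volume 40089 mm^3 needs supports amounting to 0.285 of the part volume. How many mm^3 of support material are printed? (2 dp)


V_support = 40089 * 0.285 = 11425.37 mm^3


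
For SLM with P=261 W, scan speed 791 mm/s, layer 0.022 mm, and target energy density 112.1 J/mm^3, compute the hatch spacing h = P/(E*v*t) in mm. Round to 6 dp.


h = 261 / (112.1*791*0.022) = 0.133794 mm


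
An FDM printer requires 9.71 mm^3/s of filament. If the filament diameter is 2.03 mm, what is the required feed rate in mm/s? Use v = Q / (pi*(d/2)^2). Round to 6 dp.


A = pi*(2.03/2)^2 = 3.236547
v = 9.71 / 3.236547 = 3.000111 mm/s


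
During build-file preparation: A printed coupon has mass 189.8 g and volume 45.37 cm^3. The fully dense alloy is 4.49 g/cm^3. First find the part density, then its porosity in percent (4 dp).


rho_part = 189.8 / 45.37 = 4.18338109 g/cm^3
Porosity = (1 - 4.18338109/4.49)*100 = 6.8289 %


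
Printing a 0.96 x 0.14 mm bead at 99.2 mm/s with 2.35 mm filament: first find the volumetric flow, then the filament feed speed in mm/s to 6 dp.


Q = 0.96 * 0.14 * 99.2 = 13.33248 mm^3/s
A_fil = pi*(2.35/2)^2 = 4.33736136 mm^2
v_feed = 13.33248 / 4.33736136 = 3.073869 mm/s


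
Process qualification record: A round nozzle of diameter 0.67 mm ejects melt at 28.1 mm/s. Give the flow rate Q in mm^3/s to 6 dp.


A = pi*(0.67/2)^2 = 0.35256524 mm^2
Q = 0.35256524 * 28.1 = 9.907083 mm^3/s


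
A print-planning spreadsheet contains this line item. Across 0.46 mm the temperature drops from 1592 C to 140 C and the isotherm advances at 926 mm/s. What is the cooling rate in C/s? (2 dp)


G = (1592-140)/0.46 = 3156.52173913 C/mm
CR = 3156.52173913 * 926 = 2922939.13 C/s


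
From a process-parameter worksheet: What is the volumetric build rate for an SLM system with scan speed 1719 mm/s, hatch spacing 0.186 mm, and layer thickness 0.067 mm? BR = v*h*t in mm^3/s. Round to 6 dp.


Rate = 1719 * 0.186 * 0.067 = 21.422178 mm^3/s


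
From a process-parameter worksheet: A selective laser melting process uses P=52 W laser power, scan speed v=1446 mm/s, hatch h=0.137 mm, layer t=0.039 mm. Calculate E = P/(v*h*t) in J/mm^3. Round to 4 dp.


E = 52 / (1446*0.137*0.039) = 6.7305 J/mm^3


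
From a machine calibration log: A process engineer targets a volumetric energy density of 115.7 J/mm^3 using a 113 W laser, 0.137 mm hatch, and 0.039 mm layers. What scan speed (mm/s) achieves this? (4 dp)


v = 113 / (115.7*0.137*0.039) = 182.7931 mm/s


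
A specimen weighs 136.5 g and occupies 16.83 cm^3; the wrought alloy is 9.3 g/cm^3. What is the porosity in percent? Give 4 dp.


rho_part = 136.5 / 16.83 = 8.11051693 g/cm^3
Porosity = (1 - 8.11051693/9.3)*100 = 12.7901 %


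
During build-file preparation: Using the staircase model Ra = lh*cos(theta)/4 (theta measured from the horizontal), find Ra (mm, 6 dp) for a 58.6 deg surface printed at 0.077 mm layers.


Ra = 0.077 * cos(58.6) / 4 = 0.010029 mm


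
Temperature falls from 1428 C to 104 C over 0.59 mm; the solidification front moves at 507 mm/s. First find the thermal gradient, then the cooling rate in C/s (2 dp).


G = (1428-104)/0.59 = 2244.06779661 C/mm
CR = 2244.06779661 * 507 = 1137742.37 C/s


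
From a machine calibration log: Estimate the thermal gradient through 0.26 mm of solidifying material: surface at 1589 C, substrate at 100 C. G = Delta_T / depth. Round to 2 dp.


G = (1589-100)/0.26 = 5726.92 C/mm


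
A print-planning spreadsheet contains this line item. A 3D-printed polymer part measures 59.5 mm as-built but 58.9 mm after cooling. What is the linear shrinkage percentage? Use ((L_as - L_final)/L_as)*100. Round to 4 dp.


Shrinkage = ((59.5-58.9)/59.5)*100 = 1.0084 %


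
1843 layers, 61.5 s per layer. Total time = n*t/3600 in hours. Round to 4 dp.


t = 1843 * 61.5 / 3600 = 31.4846 hrs


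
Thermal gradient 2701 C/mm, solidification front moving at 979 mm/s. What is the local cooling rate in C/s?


CR = 2701 * 979 = 2644279 C/s


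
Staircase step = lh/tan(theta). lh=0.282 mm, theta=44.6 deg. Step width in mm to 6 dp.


step = 0.282 / tan(44.6) = 0.285965 mm


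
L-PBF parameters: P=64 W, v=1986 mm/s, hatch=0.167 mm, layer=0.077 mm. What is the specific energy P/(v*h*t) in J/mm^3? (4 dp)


Build rate = 1986 * 0.167 * 0.077 = 25.537974 mm^3/s
SE = 64 / 25.537974 = 2.5061 J/mm^3


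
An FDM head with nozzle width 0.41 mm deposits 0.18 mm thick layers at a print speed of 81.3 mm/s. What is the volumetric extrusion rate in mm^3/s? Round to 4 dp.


Rate = 0.41 * 0.18 * 81.3 = 5.9999 mm^3/s


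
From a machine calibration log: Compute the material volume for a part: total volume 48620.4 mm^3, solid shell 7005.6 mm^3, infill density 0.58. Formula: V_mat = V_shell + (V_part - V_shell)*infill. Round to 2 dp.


V_infill = (48620.4 - 7005.6) * 0.58 = 24136.58
V_total = 7005.6 + 24136.58 = 31142.18 mm^3


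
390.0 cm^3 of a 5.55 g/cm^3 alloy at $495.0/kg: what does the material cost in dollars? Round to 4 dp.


Mass = 390.0*5.55/1000 = 2.1645 kg
Cost = 2.1645 * 495.0 = 1071.4275 $


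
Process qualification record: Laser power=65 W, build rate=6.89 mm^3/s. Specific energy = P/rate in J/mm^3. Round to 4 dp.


SE = 65 / 6.89 = 9.434 J/mm^3


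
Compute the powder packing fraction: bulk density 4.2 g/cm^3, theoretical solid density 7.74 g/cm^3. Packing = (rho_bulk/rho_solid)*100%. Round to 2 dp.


Packing = (4.2/7.74)*100 = 54.26 %


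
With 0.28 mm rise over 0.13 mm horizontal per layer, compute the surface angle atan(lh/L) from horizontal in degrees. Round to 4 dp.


angle = atan(0.28/0.13) = 65.0952 degrees


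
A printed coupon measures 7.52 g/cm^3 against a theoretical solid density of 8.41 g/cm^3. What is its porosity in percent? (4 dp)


Porosity = (1-7.52/8.41)*100 = 10.5826 %


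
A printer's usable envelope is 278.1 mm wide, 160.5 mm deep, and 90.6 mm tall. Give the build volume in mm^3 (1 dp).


V = 278.1 * 160.5 * 90.6 = 4043935.5 mm^3


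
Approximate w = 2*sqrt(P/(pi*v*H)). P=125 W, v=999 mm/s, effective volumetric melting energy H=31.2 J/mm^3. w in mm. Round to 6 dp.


w = 2*sqrt(125/(pi*999*31.2)) = 0.071458 mm


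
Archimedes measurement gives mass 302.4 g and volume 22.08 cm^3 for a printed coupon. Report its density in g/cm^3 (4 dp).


rho = 302.4 / 22.08 = 13.6957 g/cm^3


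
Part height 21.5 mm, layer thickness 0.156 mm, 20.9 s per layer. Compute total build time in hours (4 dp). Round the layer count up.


Layers = ceil(21.5/0.156) = 138
t = 138 * 20.9 / 3600 = 0.8012 hrs


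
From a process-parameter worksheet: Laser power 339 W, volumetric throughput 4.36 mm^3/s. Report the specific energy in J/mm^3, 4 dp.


SE = 339 / 4.36 = 77.7523 J/mm^3


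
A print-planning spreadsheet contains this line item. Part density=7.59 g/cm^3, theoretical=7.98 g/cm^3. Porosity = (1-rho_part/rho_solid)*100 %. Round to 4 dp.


Porosity = (1-7.59/7.98)*100 = 4.8872 %


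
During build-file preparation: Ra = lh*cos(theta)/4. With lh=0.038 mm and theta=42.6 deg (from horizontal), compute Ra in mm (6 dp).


Ra = 0.038 * cos(42.6) / 4 = 0.006993 mm


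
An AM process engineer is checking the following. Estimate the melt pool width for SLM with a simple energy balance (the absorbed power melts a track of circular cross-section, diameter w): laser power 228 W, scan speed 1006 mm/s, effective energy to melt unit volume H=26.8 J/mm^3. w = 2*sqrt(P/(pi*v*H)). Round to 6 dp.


w = 2*sqrt(228/(pi*1006*26.8)) = 0.103766 mm


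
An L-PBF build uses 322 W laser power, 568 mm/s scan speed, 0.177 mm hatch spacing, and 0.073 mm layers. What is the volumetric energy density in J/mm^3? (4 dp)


E = 322 / (568*0.177*0.073) = 43.8744 J/mm^3


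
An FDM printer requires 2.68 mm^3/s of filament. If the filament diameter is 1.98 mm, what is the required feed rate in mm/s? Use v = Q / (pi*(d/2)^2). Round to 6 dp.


A = pi*(1.98/2)^2 = 3.079075
v = 2.68 / 3.079075 = 0.870391 mm/s


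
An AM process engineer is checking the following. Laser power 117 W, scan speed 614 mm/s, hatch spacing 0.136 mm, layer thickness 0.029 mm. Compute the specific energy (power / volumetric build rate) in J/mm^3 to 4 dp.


Build rate = 614 * 0.136 * 0.029 = 2.421616 mm^3/s
SE = 117 / 2.421616 = 48.3148 J/mm^3


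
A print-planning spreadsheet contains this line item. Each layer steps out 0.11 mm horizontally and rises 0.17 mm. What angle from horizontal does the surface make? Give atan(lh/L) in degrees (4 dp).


angle = atan(0.17/0.11) = 57.0948 degrees


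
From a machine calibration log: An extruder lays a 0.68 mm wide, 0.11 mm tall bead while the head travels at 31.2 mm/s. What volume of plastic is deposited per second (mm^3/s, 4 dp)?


Rate = 0.68 * 0.11 * 31.2 = 2.3338 mm^3/s


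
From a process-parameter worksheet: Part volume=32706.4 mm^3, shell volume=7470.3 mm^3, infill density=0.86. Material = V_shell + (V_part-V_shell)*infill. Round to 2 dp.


V_infill = (32706.4 - 7470.3) * 0.86 = 21703.05
V_total = 7470.3 + 21703.05 = 29173.35 mm^3


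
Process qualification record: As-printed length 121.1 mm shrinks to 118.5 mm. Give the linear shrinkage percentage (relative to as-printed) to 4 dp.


Shrinkage = ((121.1-118.5)/121.1)*100 = 2.147 %


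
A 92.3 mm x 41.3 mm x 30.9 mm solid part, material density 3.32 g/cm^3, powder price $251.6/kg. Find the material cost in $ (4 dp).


V = 92.3 * 41.3 * 30.9 = 117790.491 mm^3 = 117.790491 cm^3
Mass = 117.790491 * 3.32 / 1000 = 0.39106443 kg
Cost = 0.39106443 * 251.6 = 98.3918 $


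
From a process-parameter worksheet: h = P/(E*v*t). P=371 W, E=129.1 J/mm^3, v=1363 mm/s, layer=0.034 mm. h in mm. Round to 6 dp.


h = 371 / (129.1*1363*0.034) = 0.062012 mm


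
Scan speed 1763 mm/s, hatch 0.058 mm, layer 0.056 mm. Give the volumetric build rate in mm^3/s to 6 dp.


Rate = 1763 * 0.058 * 0.056 = 5.726224 mm^3/s


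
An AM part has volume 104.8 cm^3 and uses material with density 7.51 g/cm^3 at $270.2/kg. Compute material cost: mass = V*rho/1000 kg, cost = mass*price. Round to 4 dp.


Mass = 104.8*7.51/1000 = 0.787048 kg
Cost = 0.787048 * 270.2 = 212.6604 $


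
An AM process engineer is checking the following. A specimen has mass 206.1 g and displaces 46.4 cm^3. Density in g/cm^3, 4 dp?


rho = 206.1 / 46.4 = 4.4418 g/cm^3


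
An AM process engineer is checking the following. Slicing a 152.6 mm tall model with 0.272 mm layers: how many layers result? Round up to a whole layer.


Layers = ceil(152.6/0.272) = 562


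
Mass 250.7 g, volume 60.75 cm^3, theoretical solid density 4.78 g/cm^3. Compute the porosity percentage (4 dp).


rho_part = 250.7 / 60.75 = 4.12674897 g/cm^3
Porosity = (1 - 4.12674897/4.78)*100 = 13.6663 %


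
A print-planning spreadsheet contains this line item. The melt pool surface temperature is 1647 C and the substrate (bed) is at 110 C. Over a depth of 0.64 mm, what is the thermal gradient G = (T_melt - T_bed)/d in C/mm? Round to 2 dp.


G = (1647-110)/0.64 = 2401.56 C/mm


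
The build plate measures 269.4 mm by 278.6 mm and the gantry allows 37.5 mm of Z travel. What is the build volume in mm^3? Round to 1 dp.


V = 269.4 * 278.6 * 37.5 = 2814556.5 mm^3


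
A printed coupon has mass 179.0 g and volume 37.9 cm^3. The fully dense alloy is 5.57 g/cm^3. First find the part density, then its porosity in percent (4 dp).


rho_part = 179.0 / 37.9 = 4.72295515 g/cm^3
Porosity = (1 - 4.72295515/5.57)*100 = 15.2073 %


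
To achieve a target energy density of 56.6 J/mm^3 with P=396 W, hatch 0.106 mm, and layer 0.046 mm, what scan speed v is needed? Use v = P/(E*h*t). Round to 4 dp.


v = 396 / (56.6*0.106*0.046) = 1434.8783 mm/s


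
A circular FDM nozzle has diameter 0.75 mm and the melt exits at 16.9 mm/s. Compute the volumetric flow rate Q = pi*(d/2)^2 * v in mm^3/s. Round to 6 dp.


A = pi*(0.75/2)^2 = 0.44178647 mm^2
Q = 0.44178647 * 16.9 = 7.466191 mm^3/s


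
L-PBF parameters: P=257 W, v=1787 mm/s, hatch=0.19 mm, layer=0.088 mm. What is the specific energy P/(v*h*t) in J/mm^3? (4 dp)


Build rate = 1787 * 0.19 * 0.088 = 29.87864 mm^3/s
SE = 257 / 29.87864 = 8.6015 J/mm^3


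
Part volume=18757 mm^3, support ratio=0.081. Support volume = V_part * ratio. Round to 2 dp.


V_support = 18757 * 0.081 = 1519.32 mm^3


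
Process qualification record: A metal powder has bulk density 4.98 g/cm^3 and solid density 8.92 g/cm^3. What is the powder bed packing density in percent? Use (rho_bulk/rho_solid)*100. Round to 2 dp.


Packing = (4.98/8.92)*100 = 55.83 %


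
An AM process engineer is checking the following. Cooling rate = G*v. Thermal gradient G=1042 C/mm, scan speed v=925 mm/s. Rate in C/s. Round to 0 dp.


CR = 1042 * 925 = 963850 C/s


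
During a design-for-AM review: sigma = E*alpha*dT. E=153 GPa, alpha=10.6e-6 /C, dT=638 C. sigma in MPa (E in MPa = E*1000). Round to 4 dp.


sigma = 153*1000 * 10.6e-6 * 638 = 1034.7084 MPa


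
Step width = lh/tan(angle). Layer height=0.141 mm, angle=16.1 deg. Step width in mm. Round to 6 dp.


step = 0.141 / tan(16.1) = 0.488506 mm


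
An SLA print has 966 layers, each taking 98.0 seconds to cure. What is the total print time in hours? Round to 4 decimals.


t = 966 * 98.0 / 3600 = 26.2967 hrs


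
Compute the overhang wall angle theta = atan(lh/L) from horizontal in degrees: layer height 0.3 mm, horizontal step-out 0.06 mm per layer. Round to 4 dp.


angle = atan(0.3/0.06) = 78.6901 degrees


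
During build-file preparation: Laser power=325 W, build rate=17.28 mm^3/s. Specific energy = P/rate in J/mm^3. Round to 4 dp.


SE = 325 / 17.28 = 18.8079 J/mm^3


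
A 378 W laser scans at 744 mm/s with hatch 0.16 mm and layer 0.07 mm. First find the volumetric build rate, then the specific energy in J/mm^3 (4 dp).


Build rate = 744 * 0.16 * 0.07 = 8.3328 mm^3/s
SE = 378 / 8.3328 = 45.3629 J/mm^3


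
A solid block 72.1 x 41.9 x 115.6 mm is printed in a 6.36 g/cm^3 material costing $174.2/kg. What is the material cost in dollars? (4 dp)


V = 72.1 * 41.9 * 115.6 = 349226.444 mm^3 = 349.226444 cm^3
Mass = 349.226444 * 6.36 / 1000 = 2.22108018 kg
Cost = 2.22108018 * 174.2 = 386.9122 $


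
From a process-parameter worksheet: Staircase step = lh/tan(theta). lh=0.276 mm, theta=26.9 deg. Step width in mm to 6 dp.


step = 0.276 / tan(26.9) = 0.544026 mm


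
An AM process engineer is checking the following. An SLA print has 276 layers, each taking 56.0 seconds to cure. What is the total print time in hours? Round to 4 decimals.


t = 276 * 56.0 / 3600 = 4.2933 hrs


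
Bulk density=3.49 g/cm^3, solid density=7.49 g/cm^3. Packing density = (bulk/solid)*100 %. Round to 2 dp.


Packing = (3.49/7.49)*100 = 46.6 %


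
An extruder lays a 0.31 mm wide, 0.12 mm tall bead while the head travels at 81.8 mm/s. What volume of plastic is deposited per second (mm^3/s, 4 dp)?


Rate = 0.31 * 0.12 * 81.8 = 3.043 mm^3/s


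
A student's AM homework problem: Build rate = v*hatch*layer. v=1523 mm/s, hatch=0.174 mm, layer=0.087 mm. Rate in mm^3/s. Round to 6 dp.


Rate = 1523 * 0.174 * 0.087 = 23.055174 mm^3/s


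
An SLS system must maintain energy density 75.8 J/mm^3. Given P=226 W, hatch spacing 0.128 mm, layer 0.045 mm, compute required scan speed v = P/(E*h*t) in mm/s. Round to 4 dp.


v = 226 / (75.8*0.128*0.045) = 517.6268 mm/s


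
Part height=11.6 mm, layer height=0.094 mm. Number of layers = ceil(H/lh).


Layers = ceil(11.6/0.094) = 124


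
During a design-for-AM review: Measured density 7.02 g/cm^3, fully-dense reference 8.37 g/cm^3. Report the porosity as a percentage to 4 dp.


Porosity = (1-7.02/8.37)*100 = 16.129 %


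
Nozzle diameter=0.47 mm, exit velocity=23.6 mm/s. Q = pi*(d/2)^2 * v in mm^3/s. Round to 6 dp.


A = pi*(0.47/2)^2 = 0.17349445 mm^2
Q = 0.17349445 * 23.6 = 4.094469 mm^3/s


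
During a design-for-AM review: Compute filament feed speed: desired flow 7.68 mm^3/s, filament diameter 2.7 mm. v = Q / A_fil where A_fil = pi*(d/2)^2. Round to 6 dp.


A = pi*(2.7/2)^2 = 5.725553
v = 7.68 / 5.725553 = 1.341355 mm/s


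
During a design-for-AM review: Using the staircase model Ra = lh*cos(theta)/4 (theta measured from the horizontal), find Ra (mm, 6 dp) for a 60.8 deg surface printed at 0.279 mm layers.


Ra = 0.279 * cos(60.8) / 4 = 0.034028 mm


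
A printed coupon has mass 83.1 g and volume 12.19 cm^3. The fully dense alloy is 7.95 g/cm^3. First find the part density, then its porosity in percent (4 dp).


rho_part = 83.1 / 12.19 = 6.81706317 g/cm^3
Porosity = (1 - 6.81706317/7.95)*100 = 14.2508 %


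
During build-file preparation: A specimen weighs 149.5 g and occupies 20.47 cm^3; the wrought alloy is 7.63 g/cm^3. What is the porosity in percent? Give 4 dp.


rho_part = 149.5 / 20.47 = 7.30337079 g/cm^3
Porosity = (1 - 7.30337079/7.63)*100 = 4.2809 %


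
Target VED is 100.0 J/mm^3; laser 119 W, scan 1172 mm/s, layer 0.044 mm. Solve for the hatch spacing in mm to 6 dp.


h = 119 / (100.0*1172*0.044) = 0.023076 mm


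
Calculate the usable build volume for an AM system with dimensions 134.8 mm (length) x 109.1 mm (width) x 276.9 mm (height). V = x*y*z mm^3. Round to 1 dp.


V = 134.8 * 109.1 * 276.9 = 4072279.7 mm^3


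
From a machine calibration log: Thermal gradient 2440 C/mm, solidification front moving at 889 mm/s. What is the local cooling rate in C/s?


CR = 2440 * 889 = 2169160 C/s


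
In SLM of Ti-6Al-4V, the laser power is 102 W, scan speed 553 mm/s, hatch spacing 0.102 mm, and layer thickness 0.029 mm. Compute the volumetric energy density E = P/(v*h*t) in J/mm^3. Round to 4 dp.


E = 102 / (553*0.102*0.029) = 62.3558 J/mm^3


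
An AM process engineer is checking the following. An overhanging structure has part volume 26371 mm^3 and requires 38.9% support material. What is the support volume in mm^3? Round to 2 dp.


V_support = 26371 * 0.389 = 10258.32 mm^3


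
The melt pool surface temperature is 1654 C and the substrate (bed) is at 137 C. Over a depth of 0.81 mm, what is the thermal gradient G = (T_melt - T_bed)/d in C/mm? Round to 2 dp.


G = (1654-137)/0.81 = 1872.84 C/mm


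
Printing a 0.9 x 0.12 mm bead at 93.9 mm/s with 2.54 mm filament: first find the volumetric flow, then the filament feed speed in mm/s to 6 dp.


Q = 0.9 * 0.12 * 93.9 = 10.1412 mm^3/s
A_fil = pi*(2.54/2)^2 = 5.06707479 mm^2
v_feed = 10.1412 / 5.06707479 = 2.001391 mm/s


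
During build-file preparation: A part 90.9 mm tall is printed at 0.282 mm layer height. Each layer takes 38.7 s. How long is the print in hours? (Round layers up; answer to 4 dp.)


Layers = ceil(90.9/0.282) = 323
t = 323 * 38.7 / 3600 = 3.4723 hrs


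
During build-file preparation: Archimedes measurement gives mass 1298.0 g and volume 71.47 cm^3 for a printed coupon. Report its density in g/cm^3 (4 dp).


rho = 1298.0 / 71.47 = 18.1615 g/cm^3


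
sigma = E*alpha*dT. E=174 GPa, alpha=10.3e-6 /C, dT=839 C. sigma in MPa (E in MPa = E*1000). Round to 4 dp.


sigma = 174*1000 * 10.3e-6 * 839 = 1503.6558 MPa


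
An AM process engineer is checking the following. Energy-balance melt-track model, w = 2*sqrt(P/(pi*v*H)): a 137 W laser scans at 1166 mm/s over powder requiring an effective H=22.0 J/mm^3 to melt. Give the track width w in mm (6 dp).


w = 2*sqrt(137/(pi*1166*22.0)) = 0.082462 mm


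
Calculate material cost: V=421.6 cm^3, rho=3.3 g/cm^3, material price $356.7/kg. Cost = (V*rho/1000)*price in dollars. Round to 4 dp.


Mass = 421.6*3.3/1000 = 1.39128 kg
Cost = 1.39128 * 356.7 = 496.2696 $


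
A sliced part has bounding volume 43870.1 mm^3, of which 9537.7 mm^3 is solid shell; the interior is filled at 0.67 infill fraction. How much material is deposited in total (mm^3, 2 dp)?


V_infill = (43870.1 - 9537.7) * 0.67 = 23002.71
V_total = 9537.7 + 23002.71 = 32540.41 mm^3


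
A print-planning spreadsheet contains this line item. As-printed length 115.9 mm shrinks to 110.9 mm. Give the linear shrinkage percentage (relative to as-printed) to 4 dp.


Shrinkage = ((115.9-110.9)/115.9)*100 = 4.3141 %


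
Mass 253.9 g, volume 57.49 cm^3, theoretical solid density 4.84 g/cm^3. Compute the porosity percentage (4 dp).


rho_part = 253.9 / 57.49 = 4.41642025 g/cm^3
Porosity = (1 - 4.41642025/4.84)*100 = 8.7516 %


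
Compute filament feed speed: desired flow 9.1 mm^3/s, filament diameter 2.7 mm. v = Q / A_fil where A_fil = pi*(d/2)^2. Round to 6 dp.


A = pi*(2.7/2)^2 = 5.725553
v = 9.1 / 5.725553 = 1.589366 mm/s


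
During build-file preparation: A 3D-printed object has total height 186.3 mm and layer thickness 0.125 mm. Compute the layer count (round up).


Layers = ceil(186.3/0.125) = 1491


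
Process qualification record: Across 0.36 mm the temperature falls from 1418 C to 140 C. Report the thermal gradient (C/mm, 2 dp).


G = (1418-140)/0.36 = 3550.0 C/mm


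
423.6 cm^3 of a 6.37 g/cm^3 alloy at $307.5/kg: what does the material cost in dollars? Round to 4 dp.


Mass = 423.6*6.37/1000 = 2.698332 kg
Cost = 2.698332 * 307.5 = 829.7371 $


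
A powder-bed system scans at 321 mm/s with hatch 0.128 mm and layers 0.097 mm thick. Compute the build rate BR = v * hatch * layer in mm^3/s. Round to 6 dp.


Rate = 321 * 0.128 * 0.097 = 3.985536 mm^3/s


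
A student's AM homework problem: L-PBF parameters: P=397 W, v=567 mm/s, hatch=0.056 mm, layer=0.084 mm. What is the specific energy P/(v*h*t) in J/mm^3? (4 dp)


Build rate = 567 * 0.056 * 0.084 = 2.667168 mm^3/s
SE = 397 / 2.667168 = 148.847 J/mm^3


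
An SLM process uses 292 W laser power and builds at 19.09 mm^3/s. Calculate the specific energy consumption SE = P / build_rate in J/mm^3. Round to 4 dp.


SE = 292 / 19.09 = 15.296 J/mm^3


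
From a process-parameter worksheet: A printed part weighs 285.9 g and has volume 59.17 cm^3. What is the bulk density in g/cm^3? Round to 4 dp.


rho = 285.9 / 59.17 = 4.8318 g/cm^3


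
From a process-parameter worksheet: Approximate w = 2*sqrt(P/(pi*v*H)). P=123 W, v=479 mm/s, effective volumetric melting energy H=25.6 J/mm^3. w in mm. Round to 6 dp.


w = 2*sqrt(123/(pi*479*25.6)) = 0.113011 mm


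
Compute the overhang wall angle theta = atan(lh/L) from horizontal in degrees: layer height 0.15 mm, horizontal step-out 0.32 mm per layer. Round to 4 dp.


angle = atan(0.15/0.32) = 25.1148 degrees


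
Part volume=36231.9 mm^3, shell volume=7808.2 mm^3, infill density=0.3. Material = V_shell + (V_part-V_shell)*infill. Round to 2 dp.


V_infill = (36231.9 - 7808.2) * 0.3 = 8527.11
V_total = 7808.2 + 8527.11 = 16335.31 mm^3


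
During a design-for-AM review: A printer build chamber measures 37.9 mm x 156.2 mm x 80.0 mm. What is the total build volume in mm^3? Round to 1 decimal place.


V = 37.9 * 156.2 * 80.0 = 473598.4 mm^3


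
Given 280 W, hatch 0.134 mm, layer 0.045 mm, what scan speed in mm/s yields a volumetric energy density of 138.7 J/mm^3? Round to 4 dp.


v = 280 / (138.7*0.134*0.045) = 334.7837 mm/s


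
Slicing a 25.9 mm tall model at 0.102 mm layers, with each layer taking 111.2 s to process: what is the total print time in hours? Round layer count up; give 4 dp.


Layers = ceil(25.9/0.102) = 254
t = 254 * 111.2 / 3600 = 7.8458 hrs


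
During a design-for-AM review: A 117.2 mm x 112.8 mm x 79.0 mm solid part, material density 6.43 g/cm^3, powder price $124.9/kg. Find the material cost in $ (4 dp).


V = 117.2 * 112.8 * 79.0 = 1044392.64 mm^3 = 1044.39264 cm^3
Mass = 1044.39264 * 6.43 / 1000 = 6.71544468 kg
Cost = 6.71544468 * 124.9 = 838.759 $


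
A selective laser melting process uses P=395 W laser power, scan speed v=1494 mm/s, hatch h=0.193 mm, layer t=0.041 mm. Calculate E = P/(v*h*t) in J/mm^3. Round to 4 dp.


E = 395 / (1494*0.193*0.041) = 33.4122 J/mm^3


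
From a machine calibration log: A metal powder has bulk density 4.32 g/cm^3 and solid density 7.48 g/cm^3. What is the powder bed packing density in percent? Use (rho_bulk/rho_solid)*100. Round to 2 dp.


Packing = (4.32/7.48)*100 = 57.75 %


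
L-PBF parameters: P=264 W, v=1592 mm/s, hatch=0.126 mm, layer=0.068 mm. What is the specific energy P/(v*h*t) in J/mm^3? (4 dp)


Build rate = 1592 * 0.126 * 0.068 = 13.640256 mm^3/s
SE = 264 / 13.640256 = 19.3545 J/mm^3


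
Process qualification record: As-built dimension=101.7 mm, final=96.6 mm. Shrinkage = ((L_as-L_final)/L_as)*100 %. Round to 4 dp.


Shrinkage = ((101.7-96.6)/101.7)*100 = 5.0147 %


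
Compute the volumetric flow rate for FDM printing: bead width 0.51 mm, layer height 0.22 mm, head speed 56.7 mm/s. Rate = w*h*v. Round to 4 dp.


Rate = 0.51 * 0.22 * 56.7 = 6.3617 mm^3/s


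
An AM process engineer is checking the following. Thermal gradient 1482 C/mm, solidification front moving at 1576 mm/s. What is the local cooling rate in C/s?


CR = 1482 * 1576 = 2335632 C/s


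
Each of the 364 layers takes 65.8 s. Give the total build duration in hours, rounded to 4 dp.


t = 364 * 65.8 / 3600 = 6.6531 hrs


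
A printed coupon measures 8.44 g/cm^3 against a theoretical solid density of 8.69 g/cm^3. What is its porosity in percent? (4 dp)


Porosity = (1-8.44/8.69)*100 = 2.8769 %


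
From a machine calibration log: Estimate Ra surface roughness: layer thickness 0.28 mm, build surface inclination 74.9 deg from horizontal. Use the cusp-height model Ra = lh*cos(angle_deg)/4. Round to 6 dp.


Ra = 0.28 * cos(74.9) / 4 = 0.018235 mm


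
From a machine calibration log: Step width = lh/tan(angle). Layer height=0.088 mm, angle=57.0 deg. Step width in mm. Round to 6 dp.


step = 0.088 / tan(57.0) = 0.057148 mm


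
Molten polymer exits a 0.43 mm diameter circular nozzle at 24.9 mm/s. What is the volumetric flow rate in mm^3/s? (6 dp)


A = pi*(0.43/2)^2 = 0.14522012 mm^2
Q = 0.14522012 * 24.9 = 3.615981 mm^3/s


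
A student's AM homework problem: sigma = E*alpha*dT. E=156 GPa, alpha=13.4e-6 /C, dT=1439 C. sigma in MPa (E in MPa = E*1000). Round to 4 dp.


sigma = 156*1000 * 13.4e-6 * 1439 = 3008.0856 MPa


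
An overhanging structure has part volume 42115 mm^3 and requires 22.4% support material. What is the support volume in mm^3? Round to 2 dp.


V_support = 42115 * 0.224 = 9433.76 mm^3


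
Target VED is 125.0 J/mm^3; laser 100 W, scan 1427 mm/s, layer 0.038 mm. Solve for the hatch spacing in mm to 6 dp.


h = 100 / (125.0*1427*0.038) = 0.014753 mm


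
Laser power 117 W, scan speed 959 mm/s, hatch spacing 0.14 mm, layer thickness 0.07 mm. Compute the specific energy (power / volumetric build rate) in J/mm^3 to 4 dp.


Build rate = 959 * 0.14 * 0.07 = 9.3982 mm^3/s
SE = 117 / 9.3982 = 12.4492 J/mm^3


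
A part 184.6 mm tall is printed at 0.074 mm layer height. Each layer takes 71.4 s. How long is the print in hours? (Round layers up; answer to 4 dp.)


Layers = ceil(184.6/0.074) = 2495
t = 2495 * 71.4 / 3600 = 49.4842 hrs


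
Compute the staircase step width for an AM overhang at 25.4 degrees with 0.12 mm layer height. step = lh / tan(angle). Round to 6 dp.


step = 0.12 / tan(25.4) = 0.252719 mm


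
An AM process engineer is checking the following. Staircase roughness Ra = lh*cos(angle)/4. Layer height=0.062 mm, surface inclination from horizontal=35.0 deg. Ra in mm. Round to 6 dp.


Ra = 0.062 * cos(35.0) / 4 = 0.012697 mm


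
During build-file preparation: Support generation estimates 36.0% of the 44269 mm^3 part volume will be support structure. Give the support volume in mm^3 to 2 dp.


V_support = 44269 * 0.36 = 15936.84 mm^3


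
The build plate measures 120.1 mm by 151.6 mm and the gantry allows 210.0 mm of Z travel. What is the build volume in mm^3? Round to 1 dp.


V = 120.1 * 151.6 * 210.0 = 3823503.6 mm^3


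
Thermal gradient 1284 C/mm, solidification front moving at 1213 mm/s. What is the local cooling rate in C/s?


CR = 1284 * 1213 = 1557492 C/s


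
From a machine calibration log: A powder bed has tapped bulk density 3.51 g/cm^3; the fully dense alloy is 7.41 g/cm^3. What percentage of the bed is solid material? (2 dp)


Packing = (3.51/7.41)*100 = 47.37 %


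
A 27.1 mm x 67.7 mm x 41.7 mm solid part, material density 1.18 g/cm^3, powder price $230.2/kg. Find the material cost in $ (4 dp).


V = 27.1 * 67.7 * 41.7 = 76505.739 mm^3 = 76.505739 cm^3
Mass = 76.505739 * 1.18 / 1000 = 0.09027677 kg
Cost = 0.09027677 * 230.2 = 20.7817 $


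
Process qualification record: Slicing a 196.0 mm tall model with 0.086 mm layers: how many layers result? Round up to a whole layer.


Layers = ceil(196.0/0.086) = 2280


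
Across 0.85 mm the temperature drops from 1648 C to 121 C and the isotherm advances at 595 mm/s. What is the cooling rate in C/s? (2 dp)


G = (1648-121)/0.85 = 1796.47058824 C/mm
CR = 1796.47058824 * 595 = 1068900.0 C/s


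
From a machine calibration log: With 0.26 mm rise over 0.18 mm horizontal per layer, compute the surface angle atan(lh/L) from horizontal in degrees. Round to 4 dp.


angle = atan(0.26/0.18) = 55.3048 degrees


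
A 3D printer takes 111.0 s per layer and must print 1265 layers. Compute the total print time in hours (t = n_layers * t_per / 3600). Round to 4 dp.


t = 1265 * 111.0 / 3600 = 39.0042 hrs


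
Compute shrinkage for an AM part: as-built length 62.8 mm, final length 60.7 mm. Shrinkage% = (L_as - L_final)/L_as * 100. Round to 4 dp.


Shrinkage = ((62.8-60.7)/62.8)*100 = 3.3439 %


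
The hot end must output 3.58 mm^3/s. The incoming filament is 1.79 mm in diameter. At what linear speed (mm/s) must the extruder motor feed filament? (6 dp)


A = pi*(1.79/2)^2 = 2.516494
v = 3.58 / 2.516494 = 1.422614 mm/s


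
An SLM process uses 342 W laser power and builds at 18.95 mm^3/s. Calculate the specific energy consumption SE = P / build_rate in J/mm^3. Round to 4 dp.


SE = 342 / 18.95 = 18.0475 J/mm^3


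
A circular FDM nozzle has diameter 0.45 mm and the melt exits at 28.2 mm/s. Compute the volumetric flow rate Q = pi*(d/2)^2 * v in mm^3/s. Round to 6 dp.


A = pi*(0.45/2)^2 = 0.15904313 mm^2
Q = 0.15904313 * 28.2 = 4.485016 mm^3/s


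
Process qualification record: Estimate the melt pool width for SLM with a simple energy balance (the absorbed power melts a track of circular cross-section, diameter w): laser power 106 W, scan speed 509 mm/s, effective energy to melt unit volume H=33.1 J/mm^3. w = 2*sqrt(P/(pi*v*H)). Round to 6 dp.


w = 2*sqrt(106/(pi*509*33.1)) = 0.089502 mm


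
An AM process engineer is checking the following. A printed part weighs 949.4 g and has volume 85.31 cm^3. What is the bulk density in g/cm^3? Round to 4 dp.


rho = 949.4 / 85.31 = 11.1288 g/cm^3


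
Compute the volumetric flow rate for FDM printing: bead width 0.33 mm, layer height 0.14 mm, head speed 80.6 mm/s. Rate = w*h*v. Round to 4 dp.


Rate = 0.33 * 0.14 * 80.6 = 3.7237 mm^3/s


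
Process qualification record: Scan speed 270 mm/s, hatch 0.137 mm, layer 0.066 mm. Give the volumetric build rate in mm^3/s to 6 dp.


Rate = 270 * 0.137 * 0.066 = 2.44134 mm^3/s


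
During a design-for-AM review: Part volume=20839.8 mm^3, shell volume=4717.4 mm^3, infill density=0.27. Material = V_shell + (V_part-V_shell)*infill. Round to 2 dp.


V_infill = (20839.8 - 4717.4) * 0.27 = 4353.05
V_total = 4717.4 + 4353.05 = 9070.45 mm^3


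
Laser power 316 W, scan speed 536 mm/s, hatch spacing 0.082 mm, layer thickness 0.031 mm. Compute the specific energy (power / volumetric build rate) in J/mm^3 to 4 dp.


Build rate = 536 * 0.082 * 0.031 = 1.362512 mm^3/s
SE = 316 / 1.362512 = 231.9246 J/mm^3


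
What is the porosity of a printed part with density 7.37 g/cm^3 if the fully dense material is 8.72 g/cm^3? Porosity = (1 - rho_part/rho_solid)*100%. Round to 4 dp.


Porosity = (1-7.37/8.72)*100 = 15.4817 %


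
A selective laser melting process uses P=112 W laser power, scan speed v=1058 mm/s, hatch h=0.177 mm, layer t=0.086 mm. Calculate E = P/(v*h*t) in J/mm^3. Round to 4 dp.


E = 112 / (1058*0.177*0.086) = 6.9544 J/mm^3


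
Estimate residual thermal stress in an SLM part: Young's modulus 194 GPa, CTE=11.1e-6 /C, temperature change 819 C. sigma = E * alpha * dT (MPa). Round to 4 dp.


sigma = 194*1000 * 11.1e-6 * 819 = 1763.6346 MPa


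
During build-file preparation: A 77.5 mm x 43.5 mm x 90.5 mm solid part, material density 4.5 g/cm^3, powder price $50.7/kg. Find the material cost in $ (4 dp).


V = 77.5 * 43.5 * 90.5 = 305098.125 mm^3 = 305.098125 cm^3
Mass = 305.098125 * 4.5 / 1000 = 1.37294156 kg
Cost = 1.37294156 * 50.7 = 69.6081 $


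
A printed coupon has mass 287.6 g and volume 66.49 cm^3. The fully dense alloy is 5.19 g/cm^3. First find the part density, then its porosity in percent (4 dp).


rho_part = 287.6 / 66.49 = 4.32546248 g/cm^3
Porosity = (1 - 4.32546248/5.19)*100 = 16.6578 %


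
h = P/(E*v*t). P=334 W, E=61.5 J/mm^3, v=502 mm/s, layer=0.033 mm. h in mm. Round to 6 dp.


h = 334 / (61.5*502*0.033) = 0.327834 mm


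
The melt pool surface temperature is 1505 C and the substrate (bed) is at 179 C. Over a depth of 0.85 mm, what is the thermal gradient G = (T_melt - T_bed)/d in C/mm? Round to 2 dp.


G = (1505-179)/0.85 = 1560.0 C/mm


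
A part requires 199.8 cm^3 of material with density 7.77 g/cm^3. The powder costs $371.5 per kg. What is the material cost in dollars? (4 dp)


Mass = 199.8*7.77/1000 = 1.552446 kg
Cost = 1.552446 * 371.5 = 576.7337 $


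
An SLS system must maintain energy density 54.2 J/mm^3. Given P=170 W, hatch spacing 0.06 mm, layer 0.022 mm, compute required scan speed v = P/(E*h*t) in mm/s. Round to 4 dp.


v = 170 / (54.2*0.06*0.022) = 2376.1601 mm/s


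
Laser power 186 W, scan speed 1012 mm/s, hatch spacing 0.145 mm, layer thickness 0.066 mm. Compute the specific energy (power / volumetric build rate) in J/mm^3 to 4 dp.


Build rate = 1012 * 0.145 * 0.066 = 9.68484 mm^3/s
SE = 186 / 9.68484 = 19.2053 J/mm^3


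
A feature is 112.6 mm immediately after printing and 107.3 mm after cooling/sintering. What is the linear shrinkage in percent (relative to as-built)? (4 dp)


Shrinkage = ((112.6-107.3)/112.6)*100 = 4.7069 %


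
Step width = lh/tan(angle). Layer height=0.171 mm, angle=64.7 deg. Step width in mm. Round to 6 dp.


step = 0.171 / tan(64.7) = 0.080831 mm


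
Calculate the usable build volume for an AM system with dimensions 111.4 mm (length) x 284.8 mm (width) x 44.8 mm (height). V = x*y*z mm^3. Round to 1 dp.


V = 111.4 * 284.8 * 44.8 = 1421357.1 mm^3


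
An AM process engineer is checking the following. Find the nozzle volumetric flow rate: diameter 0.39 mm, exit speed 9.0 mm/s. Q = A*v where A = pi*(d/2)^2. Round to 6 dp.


A = pi*(0.39/2)^2 = 0.11945906 mm^2
Q = 0.11945906 * 9.0 = 1.075132 mm^3/s


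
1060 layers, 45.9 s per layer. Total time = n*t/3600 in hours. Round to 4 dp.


t = 1060 * 45.9 / 3600 = 13.515 hrs


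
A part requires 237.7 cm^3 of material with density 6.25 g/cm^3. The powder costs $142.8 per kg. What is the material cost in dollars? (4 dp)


Mass = 237.7*6.25/1000 = 1.485625 kg
Cost = 1.485625 * 142.8 = 212.1473 $


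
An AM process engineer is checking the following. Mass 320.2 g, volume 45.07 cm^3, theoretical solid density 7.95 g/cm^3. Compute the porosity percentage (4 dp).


rho_part = 320.2 / 45.07 = 7.1045041 g/cm^3
Porosity = (1 - 7.1045041/7.95)*100 = 10.6352 %


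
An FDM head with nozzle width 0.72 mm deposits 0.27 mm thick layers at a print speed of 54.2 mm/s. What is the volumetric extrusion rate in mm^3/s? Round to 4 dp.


Rate = 0.72 * 0.27 * 54.2 = 10.5365 mm^3/s


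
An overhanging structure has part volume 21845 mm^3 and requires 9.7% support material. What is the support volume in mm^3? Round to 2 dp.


V_support = 21845 * 0.097 = 2118.97 mm^3


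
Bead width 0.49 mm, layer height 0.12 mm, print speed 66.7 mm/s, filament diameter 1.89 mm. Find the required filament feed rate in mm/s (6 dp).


Q = 0.49 * 0.12 * 66.7 = 3.92196 mm^3/s
A_fil = pi*(1.89/2)^2 = 2.80552078 mm^2
v_feed = 3.92196 / 2.80552078 = 1.397944 mm/s


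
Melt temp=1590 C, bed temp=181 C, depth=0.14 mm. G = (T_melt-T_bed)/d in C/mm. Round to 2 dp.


G = (1590-181)/0.14 = 10064.29 C/mm


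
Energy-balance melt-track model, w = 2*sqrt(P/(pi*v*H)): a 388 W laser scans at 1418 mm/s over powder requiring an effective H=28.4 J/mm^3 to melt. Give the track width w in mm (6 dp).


w = 2*sqrt(388/(pi*1418*28.4)) = 0.110758 mm


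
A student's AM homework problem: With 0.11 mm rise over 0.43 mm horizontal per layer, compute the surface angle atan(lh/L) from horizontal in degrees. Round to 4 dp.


angle = atan(0.11/0.43) = 14.3493 degrees


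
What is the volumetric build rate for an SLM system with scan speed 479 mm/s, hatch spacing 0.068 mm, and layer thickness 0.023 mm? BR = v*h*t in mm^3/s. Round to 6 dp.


Rate = 479 * 0.068 * 0.023 = 0.749156 mm^3/s
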